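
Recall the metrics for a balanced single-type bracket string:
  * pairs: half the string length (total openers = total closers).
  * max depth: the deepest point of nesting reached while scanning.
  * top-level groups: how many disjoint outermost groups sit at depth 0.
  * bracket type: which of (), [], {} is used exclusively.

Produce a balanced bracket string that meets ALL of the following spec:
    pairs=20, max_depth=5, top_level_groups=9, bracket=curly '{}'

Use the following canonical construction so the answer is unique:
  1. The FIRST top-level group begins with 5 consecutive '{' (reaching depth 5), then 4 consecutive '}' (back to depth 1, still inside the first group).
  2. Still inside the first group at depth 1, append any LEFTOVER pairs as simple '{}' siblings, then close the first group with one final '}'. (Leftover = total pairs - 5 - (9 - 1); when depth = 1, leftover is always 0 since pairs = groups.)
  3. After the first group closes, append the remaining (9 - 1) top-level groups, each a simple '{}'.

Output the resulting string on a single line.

Spec: pairs=20 depth=5 groups=9
Leftover pairs = 20 - 5 - (9-1) = 7
First group: deep chain of depth 5 + 7 sibling pairs
Remaining 8 groups: simple '{}' each

Answer: {{{{{}}}}{}{}{}{}{}{}{}}{}{}{}{}{}{}{}{}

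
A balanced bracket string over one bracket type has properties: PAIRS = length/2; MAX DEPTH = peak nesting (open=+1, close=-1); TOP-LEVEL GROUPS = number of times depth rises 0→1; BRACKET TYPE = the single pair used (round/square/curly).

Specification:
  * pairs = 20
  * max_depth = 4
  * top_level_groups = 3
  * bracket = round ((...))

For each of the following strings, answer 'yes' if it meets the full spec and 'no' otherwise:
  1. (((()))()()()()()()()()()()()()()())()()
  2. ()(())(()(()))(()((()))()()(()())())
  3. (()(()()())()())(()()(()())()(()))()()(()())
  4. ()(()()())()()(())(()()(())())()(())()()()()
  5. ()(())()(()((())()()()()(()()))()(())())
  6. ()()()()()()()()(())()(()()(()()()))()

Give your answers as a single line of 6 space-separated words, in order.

Answer: yes no no no no no

Derivation:
String 1 '(((()))()()()()()()()()()()()()()())()()': depth seq [1 2 3 4 3 2 1 2 1 2 1 2 1 2 1 2 1 2 1 2 1 2 1 2 1 2 1 2 1 2 1 2 1 2 1 0 1 0 1 0]
  -> pairs=20 depth=4 groups=3 -> yes
String 2 '()(())(()(()))(()((()))()()(()())())': depth seq [1 0 1 2 1 0 1 2 1 2 3 2 1 0 1 2 1 2 3 4 3 2 1 2 1 2 1 2 3 2 3 2 1 2 1 0]
  -> pairs=18 depth=4 groups=4 -> no
String 3 '(()(()()())()())(()()(()())()(()))()()(()())': depth seq [1 2 1 2 3 2 3 2 3 2 1 2 1 2 1 0 1 2 1 2 1 2 3 2 3 2 1 2 1 2 3 2 1 0 1 0 1 0 1 2 1 2 1 0]
  -> pairs=22 depth=3 groups=5 -> no
String 4 '()(()()())()()(())(()()(())())()(())()()()()': depth seq [1 0 1 2 1 2 1 2 1 0 1 0 1 0 1 2 1 0 1 2 1 2 1 2 3 2 1 2 1 0 1 0 1 2 1 0 1 0 1 0 1 0 1 0]
  -> pairs=22 depth=3 groups=12 -> no
String 5 '()(())()(()((())()()()()(()()))()(())())': depth seq [1 0 1 2 1 0 1 0 1 2 1 2 3 4 3 2 3 2 3 2 3 2 3 2 3 4 3 4 3 2 1 2 1 2 3 2 1 2 1 0]
  -> pairs=20 depth=4 groups=4 -> no
String 6 '()()()()()()()()(())()(()()(()()()))()': depth seq [1 0 1 0 1 0 1 0 1 0 1 0 1 0 1 0 1 2 1 0 1 0 1 2 1 2 1 2 3 2 3 2 3 2 1 0 1 0]
  -> pairs=19 depth=3 groups=12 -> no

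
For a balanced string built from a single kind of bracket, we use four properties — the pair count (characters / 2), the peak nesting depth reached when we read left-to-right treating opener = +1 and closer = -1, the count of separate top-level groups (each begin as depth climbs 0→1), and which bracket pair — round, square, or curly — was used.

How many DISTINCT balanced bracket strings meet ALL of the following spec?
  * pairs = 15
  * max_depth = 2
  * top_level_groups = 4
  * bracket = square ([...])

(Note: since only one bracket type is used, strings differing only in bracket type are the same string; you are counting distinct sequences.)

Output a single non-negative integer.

Spec: pairs=15 depth=2 groups=4
Count(depth <= 2) = 364
Count(depth <= 1) = 0
Count(depth == 2) = 364 - 0 = 364

Answer: 364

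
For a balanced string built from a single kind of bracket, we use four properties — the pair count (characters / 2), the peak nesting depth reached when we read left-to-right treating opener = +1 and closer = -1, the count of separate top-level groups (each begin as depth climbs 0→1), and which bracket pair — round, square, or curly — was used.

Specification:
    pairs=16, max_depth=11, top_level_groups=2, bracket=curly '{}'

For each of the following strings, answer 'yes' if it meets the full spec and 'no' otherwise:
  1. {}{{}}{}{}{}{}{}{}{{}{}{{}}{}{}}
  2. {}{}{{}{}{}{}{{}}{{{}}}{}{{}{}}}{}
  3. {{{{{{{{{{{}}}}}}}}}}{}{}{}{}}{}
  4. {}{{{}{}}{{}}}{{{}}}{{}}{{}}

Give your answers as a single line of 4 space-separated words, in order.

String 1 '{}{{}}{}{}{}{}{}{}{{}{}{{}}{}{}}': depth seq [1 0 1 2 1 0 1 0 1 0 1 0 1 0 1 0 1 0 1 2 1 2 1 2 3 2 1 2 1 2 1 0]
  -> pairs=16 depth=3 groups=9 -> no
String 2 '{}{}{{}{}{}{}{{}}{{{}}}{}{{}{}}}{}': depth seq [1 0 1 0 1 2 1 2 1 2 1 2 1 2 3 2 1 2 3 4 3 2 1 2 1 2 3 2 3 2 1 0 1 0]
  -> pairs=17 depth=4 groups=4 -> no
String 3 '{{{{{{{{{{{}}}}}}}}}}{}{}{}{}}{}': depth seq [1 2 3 4 5 6 7 8 9 10 11 10 9 8 7 6 5 4 3 2 1 2 1 2 1 2 1 2 1 0 1 0]
  -> pairs=16 depth=11 groups=2 -> yes
String 4 '{}{{{}{}}{{}}}{{{}}}{{}}{{}}': depth seq [1 0 1 2 3 2 3 2 1 2 3 2 1 0 1 2 3 2 1 0 1 2 1 0 1 2 1 0]
  -> pairs=14 depth=3 groups=5 -> no

Answer: no no yes no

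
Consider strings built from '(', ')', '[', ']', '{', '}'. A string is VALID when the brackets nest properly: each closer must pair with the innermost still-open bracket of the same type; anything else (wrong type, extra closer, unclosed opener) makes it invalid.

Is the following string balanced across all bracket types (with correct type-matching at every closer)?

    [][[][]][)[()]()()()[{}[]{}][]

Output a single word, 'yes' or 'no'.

Answer: no

Derivation:
pos 0: push '['; stack = [
pos 1: ']' matches '['; pop; stack = (empty)
pos 2: push '['; stack = [
pos 3: push '['; stack = [[
pos 4: ']' matches '['; pop; stack = [
pos 5: push '['; stack = [[
pos 6: ']' matches '['; pop; stack = [
pos 7: ']' matches '['; pop; stack = (empty)
pos 8: push '['; stack = [
pos 9: saw closer ')' but top of stack is '[' (expected ']') → INVALID
Verdict: type mismatch at position 9: ')' closes '[' → no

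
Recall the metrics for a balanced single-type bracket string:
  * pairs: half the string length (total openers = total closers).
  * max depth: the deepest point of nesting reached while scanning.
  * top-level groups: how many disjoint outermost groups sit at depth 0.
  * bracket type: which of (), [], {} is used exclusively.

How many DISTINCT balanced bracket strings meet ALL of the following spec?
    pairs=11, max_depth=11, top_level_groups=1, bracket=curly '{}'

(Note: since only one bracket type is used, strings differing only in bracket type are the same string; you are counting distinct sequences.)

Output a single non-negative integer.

Answer: 1

Derivation:
Spec: pairs=11 depth=11 groups=1
Count(depth <= 11) = 16796
Count(depth <= 10) = 16795
Count(depth == 11) = 16796 - 16795 = 1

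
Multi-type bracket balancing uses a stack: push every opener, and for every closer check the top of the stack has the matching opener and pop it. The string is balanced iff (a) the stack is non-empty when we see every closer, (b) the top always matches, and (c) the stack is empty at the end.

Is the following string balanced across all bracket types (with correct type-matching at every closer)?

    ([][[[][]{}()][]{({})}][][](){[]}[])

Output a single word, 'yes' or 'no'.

Answer: yes

Derivation:
pos 0: push '('; stack = (
pos 1: push '['; stack = ([
pos 2: ']' matches '['; pop; stack = (
pos 3: push '['; stack = ([
pos 4: push '['; stack = ([[
pos 5: push '['; stack = ([[[
pos 6: ']' matches '['; pop; stack = ([[
pos 7: push '['; stack = ([[[
pos 8: ']' matches '['; pop; stack = ([[
pos 9: push '{'; stack = ([[{
pos 10: '}' matches '{'; pop; stack = ([[
pos 11: push '('; stack = ([[(
pos 12: ')' matches '('; pop; stack = ([[
pos 13: ']' matches '['; pop; stack = ([
pos 14: push '['; stack = ([[
pos 15: ']' matches '['; pop; stack = ([
pos 16: push '{'; stack = ([{
pos 17: push '('; stack = ([{(
pos 18: push '{'; stack = ([{({
pos 19: '}' matches '{'; pop; stack = ([{(
pos 20: ')' matches '('; pop; stack = ([{
pos 21: '}' matches '{'; pop; stack = ([
pos 22: ']' matches '['; pop; stack = (
pos 23: push '['; stack = ([
pos 24: ']' matches '['; pop; stack = (
pos 25: push '['; stack = ([
pos 26: ']' matches '['; pop; stack = (
pos 27: push '('; stack = ((
pos 28: ')' matches '('; pop; stack = (
pos 29: push '{'; stack = ({
pos 30: push '['; stack = ({[
pos 31: ']' matches '['; pop; stack = ({
pos 32: '}' matches '{'; pop; stack = (
pos 33: push '['; stack = ([
pos 34: ']' matches '['; pop; stack = (
pos 35: ')' matches '('; pop; stack = (empty)
end: stack empty → VALID
Verdict: properly nested → yes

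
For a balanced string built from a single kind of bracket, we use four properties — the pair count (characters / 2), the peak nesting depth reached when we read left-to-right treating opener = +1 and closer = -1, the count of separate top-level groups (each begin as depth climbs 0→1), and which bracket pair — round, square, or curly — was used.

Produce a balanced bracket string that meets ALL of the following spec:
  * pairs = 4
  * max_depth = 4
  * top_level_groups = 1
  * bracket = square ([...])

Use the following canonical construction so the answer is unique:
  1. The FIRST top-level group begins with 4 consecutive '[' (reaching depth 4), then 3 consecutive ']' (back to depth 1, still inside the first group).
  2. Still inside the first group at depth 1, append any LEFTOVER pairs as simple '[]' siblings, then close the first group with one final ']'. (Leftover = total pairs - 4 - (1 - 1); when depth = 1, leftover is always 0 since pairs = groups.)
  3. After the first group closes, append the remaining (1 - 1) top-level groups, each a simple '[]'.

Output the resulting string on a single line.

Answer: [[[[]]]]

Derivation:
Spec: pairs=4 depth=4 groups=1
Leftover pairs = 4 - 4 - (1-1) = 0
First group: deep chain of depth 4 + 0 sibling pairs
Remaining 0 groups: simple '[]' each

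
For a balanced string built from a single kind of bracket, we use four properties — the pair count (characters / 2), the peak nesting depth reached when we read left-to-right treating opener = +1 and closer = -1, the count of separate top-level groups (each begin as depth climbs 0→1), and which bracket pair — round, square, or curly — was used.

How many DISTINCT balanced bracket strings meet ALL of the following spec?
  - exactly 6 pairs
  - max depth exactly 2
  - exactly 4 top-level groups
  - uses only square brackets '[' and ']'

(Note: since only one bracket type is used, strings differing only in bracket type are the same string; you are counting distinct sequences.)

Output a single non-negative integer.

Spec: pairs=6 depth=2 groups=4
Count(depth <= 2) = 10
Count(depth <= 1) = 0
Count(depth == 2) = 10 - 0 = 10

Answer: 10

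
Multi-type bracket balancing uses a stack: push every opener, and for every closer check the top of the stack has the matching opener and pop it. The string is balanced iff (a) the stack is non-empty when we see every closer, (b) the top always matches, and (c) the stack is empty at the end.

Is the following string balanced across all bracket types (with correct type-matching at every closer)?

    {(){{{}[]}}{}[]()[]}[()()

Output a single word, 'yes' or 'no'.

pos 0: push '{'; stack = {
pos 1: push '('; stack = {(
pos 2: ')' matches '('; pop; stack = {
pos 3: push '{'; stack = {{
pos 4: push '{'; stack = {{{
pos 5: push '{'; stack = {{{{
pos 6: '}' matches '{'; pop; stack = {{{
pos 7: push '['; stack = {{{[
pos 8: ']' matches '['; pop; stack = {{{
pos 9: '}' matches '{'; pop; stack = {{
pos 10: '}' matches '{'; pop; stack = {
pos 11: push '{'; stack = {{
pos 12: '}' matches '{'; pop; stack = {
pos 13: push '['; stack = {[
pos 14: ']' matches '['; pop; stack = {
pos 15: push '('; stack = {(
pos 16: ')' matches '('; pop; stack = {
pos 17: push '['; stack = {[
pos 18: ']' matches '['; pop; stack = {
pos 19: '}' matches '{'; pop; stack = (empty)
pos 20: push '['; stack = [
pos 21: push '('; stack = [(
pos 22: ')' matches '('; pop; stack = [
pos 23: push '('; stack = [(
pos 24: ')' matches '('; pop; stack = [
end: stack still non-empty ([) → INVALID
Verdict: unclosed openers at end: [ → no

Answer: no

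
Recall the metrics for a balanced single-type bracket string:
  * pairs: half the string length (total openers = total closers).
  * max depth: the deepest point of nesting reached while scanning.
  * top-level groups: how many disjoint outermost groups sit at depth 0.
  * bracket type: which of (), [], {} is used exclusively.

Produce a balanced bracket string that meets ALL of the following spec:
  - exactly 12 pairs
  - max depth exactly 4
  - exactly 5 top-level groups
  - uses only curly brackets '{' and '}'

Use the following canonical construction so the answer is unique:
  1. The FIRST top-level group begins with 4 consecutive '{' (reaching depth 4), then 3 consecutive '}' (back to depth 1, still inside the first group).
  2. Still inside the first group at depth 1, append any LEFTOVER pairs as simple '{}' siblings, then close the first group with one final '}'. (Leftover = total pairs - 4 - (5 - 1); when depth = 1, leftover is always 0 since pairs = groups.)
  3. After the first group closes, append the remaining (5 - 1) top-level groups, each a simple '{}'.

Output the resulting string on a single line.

Answer: {{{{}}}{}{}{}{}}{}{}{}{}

Derivation:
Spec: pairs=12 depth=4 groups=5
Leftover pairs = 12 - 4 - (5-1) = 4
First group: deep chain of depth 4 + 4 sibling pairs
Remaining 4 groups: simple '{}' each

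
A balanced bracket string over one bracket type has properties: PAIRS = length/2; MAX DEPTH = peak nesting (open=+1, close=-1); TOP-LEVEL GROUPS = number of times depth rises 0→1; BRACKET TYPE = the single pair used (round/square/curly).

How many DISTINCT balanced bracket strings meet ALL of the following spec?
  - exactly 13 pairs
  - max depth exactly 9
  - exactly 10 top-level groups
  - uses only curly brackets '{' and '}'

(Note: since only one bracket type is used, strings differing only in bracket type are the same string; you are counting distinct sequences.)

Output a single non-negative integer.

Spec: pairs=13 depth=9 groups=10
Count(depth <= 9) = 350
Count(depth <= 8) = 350
Count(depth == 9) = 350 - 350 = 0

Answer: 0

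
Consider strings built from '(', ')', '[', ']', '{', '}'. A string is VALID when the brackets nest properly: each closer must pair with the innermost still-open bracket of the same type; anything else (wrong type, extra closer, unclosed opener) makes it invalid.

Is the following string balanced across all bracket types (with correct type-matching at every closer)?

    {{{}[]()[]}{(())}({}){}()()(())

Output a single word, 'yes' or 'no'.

Answer: no

Derivation:
pos 0: push '{'; stack = {
pos 1: push '{'; stack = {{
pos 2: push '{'; stack = {{{
pos 3: '}' matches '{'; pop; stack = {{
pos 4: push '['; stack = {{[
pos 5: ']' matches '['; pop; stack = {{
pos 6: push '('; stack = {{(
pos 7: ')' matches '('; pop; stack = {{
pos 8: push '['; stack = {{[
pos 9: ']' matches '['; pop; stack = {{
pos 10: '}' matches '{'; pop; stack = {
pos 11: push '{'; stack = {{
pos 12: push '('; stack = {{(
pos 13: push '('; stack = {{((
pos 14: ')' matches '('; pop; stack = {{(
pos 15: ')' matches '('; pop; stack = {{
pos 16: '}' matches '{'; pop; stack = {
pos 17: push '('; stack = {(
pos 18: push '{'; stack = {({
pos 19: '}' matches '{'; pop; stack = {(
pos 20: ')' matches '('; pop; stack = {
pos 21: push '{'; stack = {{
pos 22: '}' matches '{'; pop; stack = {
pos 23: push '('; stack = {(
pos 24: ')' matches '('; pop; stack = {
pos 25: push '('; stack = {(
pos 26: ')' matches '('; pop; stack = {
pos 27: push '('; stack = {(
pos 28: push '('; stack = {((
pos 29: ')' matches '('; pop; stack = {(
pos 30: ')' matches '('; pop; stack = {
end: stack still non-empty ({) → INVALID
Verdict: unclosed openers at end: { → no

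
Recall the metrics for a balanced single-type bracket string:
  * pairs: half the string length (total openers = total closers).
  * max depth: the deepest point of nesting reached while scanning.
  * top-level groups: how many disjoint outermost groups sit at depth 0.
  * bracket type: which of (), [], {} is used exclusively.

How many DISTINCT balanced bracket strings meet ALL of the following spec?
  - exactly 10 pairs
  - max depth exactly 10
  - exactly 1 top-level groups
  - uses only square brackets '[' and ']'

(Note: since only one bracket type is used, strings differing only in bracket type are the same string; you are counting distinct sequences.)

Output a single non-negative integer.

Answer: 1

Derivation:
Spec: pairs=10 depth=10 groups=1
Count(depth <= 10) = 4862
Count(depth <= 9) = 4861
Count(depth == 10) = 4862 - 4861 = 1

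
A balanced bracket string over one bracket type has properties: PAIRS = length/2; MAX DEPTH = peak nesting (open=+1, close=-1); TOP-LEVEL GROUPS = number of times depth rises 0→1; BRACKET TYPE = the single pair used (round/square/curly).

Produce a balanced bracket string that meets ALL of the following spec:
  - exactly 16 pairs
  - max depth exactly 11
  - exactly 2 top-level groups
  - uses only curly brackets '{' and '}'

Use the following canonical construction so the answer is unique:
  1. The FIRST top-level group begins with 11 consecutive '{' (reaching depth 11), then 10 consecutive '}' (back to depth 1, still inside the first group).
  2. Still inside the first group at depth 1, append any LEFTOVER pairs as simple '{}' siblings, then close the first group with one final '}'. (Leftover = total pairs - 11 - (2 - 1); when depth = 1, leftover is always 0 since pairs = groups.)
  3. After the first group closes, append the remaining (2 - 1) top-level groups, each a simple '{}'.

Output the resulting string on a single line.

Answer: {{{{{{{{{{{}}}}}}}}}}{}{}{}{}}{}

Derivation:
Spec: pairs=16 depth=11 groups=2
Leftover pairs = 16 - 11 - (2-1) = 4
First group: deep chain of depth 11 + 4 sibling pairs
Remaining 1 groups: simple '{}' each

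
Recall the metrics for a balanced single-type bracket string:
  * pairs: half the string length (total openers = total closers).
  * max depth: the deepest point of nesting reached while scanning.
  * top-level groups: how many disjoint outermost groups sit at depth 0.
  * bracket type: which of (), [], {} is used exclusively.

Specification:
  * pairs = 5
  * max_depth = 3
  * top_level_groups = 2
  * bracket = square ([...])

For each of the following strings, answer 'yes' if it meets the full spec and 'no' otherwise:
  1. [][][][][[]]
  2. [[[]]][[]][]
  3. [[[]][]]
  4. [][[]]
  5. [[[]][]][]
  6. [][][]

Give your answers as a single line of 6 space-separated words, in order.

Answer: no no no no yes no

Derivation:
String 1 '[][][][][[]]': depth seq [1 0 1 0 1 0 1 0 1 2 1 0]
  -> pairs=6 depth=2 groups=5 -> no
String 2 '[[[]]][[]][]': depth seq [1 2 3 2 1 0 1 2 1 0 1 0]
  -> pairs=6 depth=3 groups=3 -> no
String 3 '[[[]][]]': depth seq [1 2 3 2 1 2 1 0]
  -> pairs=4 depth=3 groups=1 -> no
String 4 '[][[]]': depth seq [1 0 1 2 1 0]
  -> pairs=3 depth=2 groups=2 -> no
String 5 '[[[]][]][]': depth seq [1 2 3 2 1 2 1 0 1 0]
  -> pairs=5 depth=3 groups=2 -> yes
String 6 '[][][]': depth seq [1 0 1 0 1 0]
  -> pairs=3 depth=1 groups=3 -> no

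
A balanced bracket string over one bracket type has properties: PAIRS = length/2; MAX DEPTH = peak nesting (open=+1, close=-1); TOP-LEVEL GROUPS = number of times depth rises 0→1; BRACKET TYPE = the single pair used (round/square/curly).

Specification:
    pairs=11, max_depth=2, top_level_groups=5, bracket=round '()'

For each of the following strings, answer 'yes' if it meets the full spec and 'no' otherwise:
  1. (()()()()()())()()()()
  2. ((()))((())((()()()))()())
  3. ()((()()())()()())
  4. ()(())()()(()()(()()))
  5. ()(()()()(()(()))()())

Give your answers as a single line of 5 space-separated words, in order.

Answer: yes no no no no

Derivation:
String 1 '(()()()()()())()()()()': depth seq [1 2 1 2 1 2 1 2 1 2 1 2 1 0 1 0 1 0 1 0 1 0]
  -> pairs=11 depth=2 groups=5 -> yes
String 2 '((()))((())((()()()))()())': depth seq [1 2 3 2 1 0 1 2 3 2 1 2 3 4 3 4 3 4 3 2 1 2 1 2 1 0]
  -> pairs=13 depth=4 groups=2 -> no
String 3 '()((()()())()()())': depth seq [1 0 1 2 3 2 3 2 3 2 1 2 1 2 1 2 1 0]
  -> pairs=9 depth=3 groups=2 -> no
String 4 '()(())()()(()()(()()))': depth seq [1 0 1 2 1 0 1 0 1 0 1 2 1 2 1 2 3 2 3 2 1 0]
  -> pairs=11 depth=3 groups=5 -> no
String 5 '()(()()()(()(()))()())': depth seq [1 0 1 2 1 2 1 2 1 2 3 2 3 4 3 2 1 2 1 2 1 0]
  -> pairs=11 depth=4 groups=2 -> no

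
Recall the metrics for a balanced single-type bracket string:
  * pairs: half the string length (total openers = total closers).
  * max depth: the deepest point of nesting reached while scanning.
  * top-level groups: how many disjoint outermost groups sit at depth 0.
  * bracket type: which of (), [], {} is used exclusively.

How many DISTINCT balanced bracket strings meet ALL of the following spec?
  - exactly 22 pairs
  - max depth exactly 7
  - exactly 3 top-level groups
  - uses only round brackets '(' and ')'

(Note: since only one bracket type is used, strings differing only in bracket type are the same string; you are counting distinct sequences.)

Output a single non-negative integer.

Spec: pairs=22 depth=7 groups=3
Count(depth <= 7) = 12470434080
Count(depth <= 6) = 8407386390
Count(depth == 7) = 12470434080 - 8407386390 = 4063047690

Answer: 4063047690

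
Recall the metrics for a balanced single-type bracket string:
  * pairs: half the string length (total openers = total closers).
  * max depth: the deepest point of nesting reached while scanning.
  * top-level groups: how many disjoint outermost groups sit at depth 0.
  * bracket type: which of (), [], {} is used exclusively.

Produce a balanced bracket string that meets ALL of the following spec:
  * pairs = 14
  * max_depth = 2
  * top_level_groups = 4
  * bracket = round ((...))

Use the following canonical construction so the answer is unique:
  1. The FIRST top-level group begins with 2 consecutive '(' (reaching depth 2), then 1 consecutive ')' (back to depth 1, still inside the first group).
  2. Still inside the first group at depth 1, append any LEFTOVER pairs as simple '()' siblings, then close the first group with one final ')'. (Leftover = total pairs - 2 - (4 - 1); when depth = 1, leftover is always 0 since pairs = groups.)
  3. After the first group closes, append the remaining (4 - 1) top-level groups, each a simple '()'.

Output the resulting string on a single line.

Spec: pairs=14 depth=2 groups=4
Leftover pairs = 14 - 2 - (4-1) = 9
First group: deep chain of depth 2 + 9 sibling pairs
Remaining 3 groups: simple '()' each

Answer: (()()()()()()()()()())()()()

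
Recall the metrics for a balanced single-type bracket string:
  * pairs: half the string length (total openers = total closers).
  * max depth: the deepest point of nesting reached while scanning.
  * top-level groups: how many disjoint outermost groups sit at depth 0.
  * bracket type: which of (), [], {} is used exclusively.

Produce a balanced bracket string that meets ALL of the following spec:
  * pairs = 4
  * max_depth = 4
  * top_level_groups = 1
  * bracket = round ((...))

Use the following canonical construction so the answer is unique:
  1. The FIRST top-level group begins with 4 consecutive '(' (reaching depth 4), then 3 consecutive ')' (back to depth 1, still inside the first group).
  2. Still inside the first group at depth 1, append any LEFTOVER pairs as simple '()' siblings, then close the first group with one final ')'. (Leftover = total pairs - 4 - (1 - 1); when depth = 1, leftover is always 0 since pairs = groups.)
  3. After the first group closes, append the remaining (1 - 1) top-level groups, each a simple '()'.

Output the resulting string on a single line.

Answer: (((())))

Derivation:
Spec: pairs=4 depth=4 groups=1
Leftover pairs = 4 - 4 - (1-1) = 0
First group: deep chain of depth 4 + 0 sibling pairs
Remaining 0 groups: simple '()' each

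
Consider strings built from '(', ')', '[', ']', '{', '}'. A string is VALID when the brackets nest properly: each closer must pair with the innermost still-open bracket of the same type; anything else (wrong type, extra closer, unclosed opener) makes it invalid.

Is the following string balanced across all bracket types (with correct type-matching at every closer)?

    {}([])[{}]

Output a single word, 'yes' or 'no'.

pos 0: push '{'; stack = {
pos 1: '}' matches '{'; pop; stack = (empty)
pos 2: push '('; stack = (
pos 3: push '['; stack = ([
pos 4: ']' matches '['; pop; stack = (
pos 5: ')' matches '('; pop; stack = (empty)
pos 6: push '['; stack = [
pos 7: push '{'; stack = [{
pos 8: '}' matches '{'; pop; stack = [
pos 9: ']' matches '['; pop; stack = (empty)
end: stack empty → VALID
Verdict: properly nested → yes

Answer: yes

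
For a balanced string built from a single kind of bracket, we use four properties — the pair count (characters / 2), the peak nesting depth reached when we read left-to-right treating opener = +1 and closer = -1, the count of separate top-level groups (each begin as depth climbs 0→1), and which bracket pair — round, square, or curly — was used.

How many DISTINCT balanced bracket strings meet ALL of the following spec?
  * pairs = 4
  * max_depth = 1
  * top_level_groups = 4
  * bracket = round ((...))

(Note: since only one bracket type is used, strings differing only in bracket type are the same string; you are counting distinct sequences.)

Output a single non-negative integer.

Answer: 1

Derivation:
Spec: pairs=4 depth=1 groups=4
Count(depth <= 1) = 1
Count(depth <= 0) = 0
Count(depth == 1) = 1 - 0 = 1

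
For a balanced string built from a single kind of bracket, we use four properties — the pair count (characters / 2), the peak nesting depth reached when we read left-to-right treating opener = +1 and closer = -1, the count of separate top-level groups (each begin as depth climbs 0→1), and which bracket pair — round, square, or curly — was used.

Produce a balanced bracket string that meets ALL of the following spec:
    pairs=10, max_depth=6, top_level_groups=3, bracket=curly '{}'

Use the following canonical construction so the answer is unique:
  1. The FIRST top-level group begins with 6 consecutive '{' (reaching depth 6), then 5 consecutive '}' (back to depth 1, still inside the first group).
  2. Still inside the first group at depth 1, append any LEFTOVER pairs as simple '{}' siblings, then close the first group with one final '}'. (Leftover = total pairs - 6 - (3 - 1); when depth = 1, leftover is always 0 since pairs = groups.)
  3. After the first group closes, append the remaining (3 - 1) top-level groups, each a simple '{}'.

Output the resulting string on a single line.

Answer: {{{{{{}}}}}{}{}}{}{}

Derivation:
Spec: pairs=10 depth=6 groups=3
Leftover pairs = 10 - 6 - (3-1) = 2
First group: deep chain of depth 6 + 2 sibling pairs
Remaining 2 groups: simple '{}' each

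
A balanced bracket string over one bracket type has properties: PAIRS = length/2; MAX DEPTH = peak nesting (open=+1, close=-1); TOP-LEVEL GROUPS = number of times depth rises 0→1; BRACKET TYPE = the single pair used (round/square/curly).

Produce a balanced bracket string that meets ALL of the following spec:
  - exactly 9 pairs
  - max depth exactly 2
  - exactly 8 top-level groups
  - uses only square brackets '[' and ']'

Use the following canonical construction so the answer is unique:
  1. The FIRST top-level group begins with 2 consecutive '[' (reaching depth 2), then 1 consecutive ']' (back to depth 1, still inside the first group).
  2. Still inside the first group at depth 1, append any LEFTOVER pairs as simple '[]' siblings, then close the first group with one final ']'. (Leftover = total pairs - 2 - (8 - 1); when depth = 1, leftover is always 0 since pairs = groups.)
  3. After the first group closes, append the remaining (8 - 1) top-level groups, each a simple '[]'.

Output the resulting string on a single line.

Spec: pairs=9 depth=2 groups=8
Leftover pairs = 9 - 2 - (8-1) = 0
First group: deep chain of depth 2 + 0 sibling pairs
Remaining 7 groups: simple '[]' each

Answer: [[]][][][][][][][]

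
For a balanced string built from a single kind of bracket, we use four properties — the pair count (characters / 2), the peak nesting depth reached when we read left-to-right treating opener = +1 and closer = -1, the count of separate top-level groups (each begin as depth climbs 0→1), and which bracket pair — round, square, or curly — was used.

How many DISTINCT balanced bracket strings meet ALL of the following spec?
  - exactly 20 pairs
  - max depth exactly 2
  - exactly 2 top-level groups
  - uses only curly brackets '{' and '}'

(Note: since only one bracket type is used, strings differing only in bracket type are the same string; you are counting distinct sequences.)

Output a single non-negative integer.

Spec: pairs=20 depth=2 groups=2
Count(depth <= 2) = 19
Count(depth <= 1) = 0
Count(depth == 2) = 19 - 0 = 19

Answer: 19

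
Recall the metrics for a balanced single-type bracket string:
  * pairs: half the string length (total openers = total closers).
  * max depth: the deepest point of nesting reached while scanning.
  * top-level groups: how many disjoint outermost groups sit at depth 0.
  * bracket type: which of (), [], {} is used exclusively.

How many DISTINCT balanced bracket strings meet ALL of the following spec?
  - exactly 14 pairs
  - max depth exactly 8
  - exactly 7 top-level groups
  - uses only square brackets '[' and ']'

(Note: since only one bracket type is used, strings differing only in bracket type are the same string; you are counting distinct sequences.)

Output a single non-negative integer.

Spec: pairs=14 depth=8 groups=7
Count(depth <= 8) = 38760
Count(depth <= 7) = 38753
Count(depth == 8) = 38760 - 38753 = 7

Answer: 7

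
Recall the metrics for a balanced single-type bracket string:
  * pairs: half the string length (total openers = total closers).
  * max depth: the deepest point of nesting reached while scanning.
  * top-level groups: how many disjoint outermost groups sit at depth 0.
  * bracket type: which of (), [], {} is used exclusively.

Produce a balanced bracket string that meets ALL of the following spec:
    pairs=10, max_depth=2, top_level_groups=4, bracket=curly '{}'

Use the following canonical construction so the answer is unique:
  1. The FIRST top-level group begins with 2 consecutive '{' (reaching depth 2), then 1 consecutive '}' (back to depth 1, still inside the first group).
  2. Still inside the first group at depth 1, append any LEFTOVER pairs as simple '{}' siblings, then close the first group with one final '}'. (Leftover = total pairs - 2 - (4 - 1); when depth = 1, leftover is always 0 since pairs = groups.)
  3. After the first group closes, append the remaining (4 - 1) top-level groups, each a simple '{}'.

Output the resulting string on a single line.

Spec: pairs=10 depth=2 groups=4
Leftover pairs = 10 - 2 - (4-1) = 5
First group: deep chain of depth 2 + 5 sibling pairs
Remaining 3 groups: simple '{}' each

Answer: {{}{}{}{}{}{}}{}{}{}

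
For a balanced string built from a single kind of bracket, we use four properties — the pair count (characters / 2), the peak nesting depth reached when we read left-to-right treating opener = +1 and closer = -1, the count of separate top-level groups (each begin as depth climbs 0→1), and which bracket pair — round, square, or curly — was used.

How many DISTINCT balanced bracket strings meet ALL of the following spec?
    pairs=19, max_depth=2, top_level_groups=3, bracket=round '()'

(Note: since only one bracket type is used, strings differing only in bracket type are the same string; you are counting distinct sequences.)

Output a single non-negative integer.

Spec: pairs=19 depth=2 groups=3
Count(depth <= 2) = 153
Count(depth <= 1) = 0
Count(depth == 2) = 153 - 0 = 153

Answer: 153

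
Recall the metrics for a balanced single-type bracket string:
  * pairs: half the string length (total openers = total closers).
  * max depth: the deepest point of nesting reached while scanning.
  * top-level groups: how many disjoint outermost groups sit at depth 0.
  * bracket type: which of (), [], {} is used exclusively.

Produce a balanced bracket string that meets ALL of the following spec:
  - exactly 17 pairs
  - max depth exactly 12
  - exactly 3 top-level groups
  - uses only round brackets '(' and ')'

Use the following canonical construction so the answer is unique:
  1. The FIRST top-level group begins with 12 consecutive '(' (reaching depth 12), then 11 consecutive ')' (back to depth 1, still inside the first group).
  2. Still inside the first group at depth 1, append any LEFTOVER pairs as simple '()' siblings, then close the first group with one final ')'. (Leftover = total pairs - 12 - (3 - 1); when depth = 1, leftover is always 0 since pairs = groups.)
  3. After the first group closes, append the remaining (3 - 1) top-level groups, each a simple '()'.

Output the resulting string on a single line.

Spec: pairs=17 depth=12 groups=3
Leftover pairs = 17 - 12 - (3-1) = 3
First group: deep chain of depth 12 + 3 sibling pairs
Remaining 2 groups: simple '()' each

Answer: (((((((((((()))))))))))()()())()()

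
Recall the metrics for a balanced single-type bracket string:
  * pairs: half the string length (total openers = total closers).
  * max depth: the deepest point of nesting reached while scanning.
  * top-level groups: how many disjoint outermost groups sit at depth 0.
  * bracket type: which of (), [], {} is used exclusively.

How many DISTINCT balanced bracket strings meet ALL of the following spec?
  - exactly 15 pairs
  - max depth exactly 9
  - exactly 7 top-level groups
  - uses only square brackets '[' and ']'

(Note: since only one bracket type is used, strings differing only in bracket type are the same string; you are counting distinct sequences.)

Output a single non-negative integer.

Spec: pairs=15 depth=9 groups=7
Count(depth <= 9) = 149226
Count(depth <= 8) = 149219
Count(depth == 9) = 149226 - 149219 = 7

Answer: 7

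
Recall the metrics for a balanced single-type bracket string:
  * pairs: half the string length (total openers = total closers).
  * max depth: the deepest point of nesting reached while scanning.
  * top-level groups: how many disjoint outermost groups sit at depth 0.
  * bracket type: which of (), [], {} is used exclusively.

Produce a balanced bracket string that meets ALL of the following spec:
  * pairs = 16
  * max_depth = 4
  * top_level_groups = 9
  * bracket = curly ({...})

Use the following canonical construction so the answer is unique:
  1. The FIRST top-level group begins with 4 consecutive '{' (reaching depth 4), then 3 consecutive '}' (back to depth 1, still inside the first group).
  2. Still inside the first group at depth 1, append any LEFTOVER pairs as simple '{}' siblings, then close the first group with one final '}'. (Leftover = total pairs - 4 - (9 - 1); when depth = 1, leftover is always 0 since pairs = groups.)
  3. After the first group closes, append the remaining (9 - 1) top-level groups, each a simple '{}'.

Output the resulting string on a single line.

Spec: pairs=16 depth=4 groups=9
Leftover pairs = 16 - 4 - (9-1) = 4
First group: deep chain of depth 4 + 4 sibling pairs
Remaining 8 groups: simple '{}' each

Answer: {{{{}}}{}{}{}{}}{}{}{}{}{}{}{}{}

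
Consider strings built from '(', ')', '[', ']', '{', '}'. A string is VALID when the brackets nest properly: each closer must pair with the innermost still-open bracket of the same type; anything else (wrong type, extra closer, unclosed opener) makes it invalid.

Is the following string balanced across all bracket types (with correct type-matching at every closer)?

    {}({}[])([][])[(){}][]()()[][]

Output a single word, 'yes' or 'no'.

pos 0: push '{'; stack = {
pos 1: '}' matches '{'; pop; stack = (empty)
pos 2: push '('; stack = (
pos 3: push '{'; stack = ({
pos 4: '}' matches '{'; pop; stack = (
pos 5: push '['; stack = ([
pos 6: ']' matches '['; pop; stack = (
pos 7: ')' matches '('; pop; stack = (empty)
pos 8: push '('; stack = (
pos 9: push '['; stack = ([
pos 10: ']' matches '['; pop; stack = (
pos 11: push '['; stack = ([
pos 12: ']' matches '['; pop; stack = (
pos 13: ')' matches '('; pop; stack = (empty)
pos 14: push '['; stack = [
pos 15: push '('; stack = [(
pos 16: ')' matches '('; pop; stack = [
pos 17: push '{'; stack = [{
pos 18: '}' matches '{'; pop; stack = [
pos 19: ']' matches '['; pop; stack = (empty)
pos 20: push '['; stack = [
pos 21: ']' matches '['; pop; stack = (empty)
pos 22: push '('; stack = (
pos 23: ')' matches '('; pop; stack = (empty)
pos 24: push '('; stack = (
pos 25: ')' matches '('; pop; stack = (empty)
pos 26: push '['; stack = [
pos 27: ']' matches '['; pop; stack = (empty)
pos 28: push '['; stack = [
pos 29: ']' matches '['; pop; stack = (empty)
end: stack empty → VALID
Verdict: properly nested → yes

Answer: yes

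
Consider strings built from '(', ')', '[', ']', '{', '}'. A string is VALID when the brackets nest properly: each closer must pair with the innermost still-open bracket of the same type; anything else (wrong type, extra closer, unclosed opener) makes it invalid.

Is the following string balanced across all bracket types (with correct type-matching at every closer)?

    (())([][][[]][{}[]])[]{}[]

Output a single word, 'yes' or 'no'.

Answer: yes

Derivation:
pos 0: push '('; stack = (
pos 1: push '('; stack = ((
pos 2: ')' matches '('; pop; stack = (
pos 3: ')' matches '('; pop; stack = (empty)
pos 4: push '('; stack = (
pos 5: push '['; stack = ([
pos 6: ']' matches '['; pop; stack = (
pos 7: push '['; stack = ([
pos 8: ']' matches '['; pop; stack = (
pos 9: push '['; stack = ([
pos 10: push '['; stack = ([[
pos 11: ']' matches '['; pop; stack = ([
pos 12: ']' matches '['; pop; stack = (
pos 13: push '['; stack = ([
pos 14: push '{'; stack = ([{
pos 15: '}' matches '{'; pop; stack = ([
pos 16: push '['; stack = ([[
pos 17: ']' matches '['; pop; stack = ([
pos 18: ']' matches '['; pop; stack = (
pos 19: ')' matches '('; pop; stack = (empty)
pos 20: push '['; stack = [
pos 21: ']' matches '['; pop; stack = (empty)
pos 22: push '{'; stack = {
pos 23: '}' matches '{'; pop; stack = (empty)
pos 24: push '['; stack = [
pos 25: ']' matches '['; pop; stack = (empty)
end: stack empty → VALID
Verdict: properly nested → yes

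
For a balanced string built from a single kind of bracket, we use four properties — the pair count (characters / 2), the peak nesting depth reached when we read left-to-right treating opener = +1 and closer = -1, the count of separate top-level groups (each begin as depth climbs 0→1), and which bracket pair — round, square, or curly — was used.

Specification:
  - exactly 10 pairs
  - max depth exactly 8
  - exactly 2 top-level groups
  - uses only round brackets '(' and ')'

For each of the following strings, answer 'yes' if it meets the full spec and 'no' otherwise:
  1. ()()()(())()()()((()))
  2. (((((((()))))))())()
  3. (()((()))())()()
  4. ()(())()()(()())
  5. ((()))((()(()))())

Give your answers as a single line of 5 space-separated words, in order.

String 1 '()()()(())()()()((()))': depth seq [1 0 1 0 1 0 1 2 1 0 1 0 1 0 1 0 1 2 3 2 1 0]
  -> pairs=11 depth=3 groups=8 -> no
String 2 '(((((((()))))))())()': depth seq [1 2 3 4 5 6 7 8 7 6 5 4 3 2 1 2 1 0 1 0]
  -> pairs=10 depth=8 groups=2 -> yes
String 3 '(()((()))())()()': depth seq [1 2 1 2 3 4 3 2 1 2 1 0 1 0 1 0]
  -> pairs=8 depth=4 groups=3 -> no
String 4 '()(())()()(()())': depth seq [1 0 1 2 1 0 1 0 1 0 1 2 1 2 1 0]
  -> pairs=8 depth=2 groups=5 -> no
String 5 '((()))((()(()))())': depth seq [1 2 3 2 1 0 1 2 3 2 3 4 3 2 1 2 1 0]
  -> pairs=9 depth=4 groups=2 -> no

Answer: no yes no no no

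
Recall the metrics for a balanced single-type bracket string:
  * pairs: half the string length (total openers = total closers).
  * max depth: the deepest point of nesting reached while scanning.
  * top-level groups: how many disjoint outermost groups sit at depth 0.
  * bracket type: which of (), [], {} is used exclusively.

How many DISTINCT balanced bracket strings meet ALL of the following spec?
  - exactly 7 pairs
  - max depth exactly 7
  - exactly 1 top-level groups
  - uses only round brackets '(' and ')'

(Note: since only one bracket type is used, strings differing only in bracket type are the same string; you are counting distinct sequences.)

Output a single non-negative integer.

Spec: pairs=7 depth=7 groups=1
Count(depth <= 7) = 132
Count(depth <= 6) = 131
Count(depth == 7) = 132 - 131 = 1

Answer: 1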